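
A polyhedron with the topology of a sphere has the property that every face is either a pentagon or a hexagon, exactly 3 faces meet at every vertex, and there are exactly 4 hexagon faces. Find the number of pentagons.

Let x be the number of pentagons; then F = 4 + x.
Edge–face incidences: 2E = 6·4 + 5·x = 24 + 5x.
Every vertex has degree 3, so 3V = 2E.
Euler: V − E + F = 2 ⇒ (2E)/3 − E + (4 + x) = 2.
Multiply by 6: 2·(2E) − 3·(2E) + 6·(4 + x) = 12, i.e. 24 + 6x − (24 + 5x) = 12.
Collecting terms: x = 12.
Then 2E = 24 + 5·12 = 84, so E = 42, V = 2E/3 = 28, F = 4 + 12 = 16.

12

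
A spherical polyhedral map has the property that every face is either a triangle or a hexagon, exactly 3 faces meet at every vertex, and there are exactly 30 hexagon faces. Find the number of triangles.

Let x be the number of triangles; then F = 30 + x.
Edge–face incidences: 2E = 6·30 + 3·x = 180 + 3x.
Every vertex has degree 3, so 3V = 2E.
Euler: V − E + F = 2 ⇒ (2E)/3 − E + (30 + x) = 2.
Multiply by 6: 2·(2E) − 3·(2E) + 6·(30 + x) = 12, i.e. 180 + 6x − (180 + 3x) = 12.
Collecting terms: 3x = 12, so x = 4.
Then 2E = 180 + 3·4 = 192, so E = 96, V = 2E/3 = 64, F = 30 + 4 = 34.

4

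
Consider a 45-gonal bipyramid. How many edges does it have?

135

A bipyramid over an n-gon has 2n triangular faces and n + 2 vertices: V = 45 + 2 = 47, E = 3·45 = 135, F = 2·45 = 90.
Check: V − E + F = 47 − 135 + 90 = 2.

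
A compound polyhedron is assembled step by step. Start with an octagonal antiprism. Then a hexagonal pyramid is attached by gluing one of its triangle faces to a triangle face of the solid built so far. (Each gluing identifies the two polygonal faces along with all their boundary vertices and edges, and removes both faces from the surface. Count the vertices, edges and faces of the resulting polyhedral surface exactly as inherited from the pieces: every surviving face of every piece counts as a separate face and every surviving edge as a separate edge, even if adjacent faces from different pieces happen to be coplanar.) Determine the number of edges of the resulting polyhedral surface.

An octagonal antiprism: V=16, E=32, F=18.
Attach a hexagonal pyramid (V=7, E=12, F=7) along a 3-gon: merge 3 vertices and 3 edges, delete both glued faces → V=20, E=41, F=23.
Check: V − E + F = 20 − 41 + 23 = 2.

41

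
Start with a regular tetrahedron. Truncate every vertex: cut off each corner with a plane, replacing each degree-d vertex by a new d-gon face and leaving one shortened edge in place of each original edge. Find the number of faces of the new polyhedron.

The base solid has V = 4, E = 6, F = 4.
Truncation replaces each original edge-end by a new vertex, so V′ = 2E = 12.
Each original edge survives, and each old vertex of degree d contributes d new edges; summing degrees gives Σd = 2E, so E′ = E + 2E = 3E = 18.
Each original face survives and each original vertex becomes one new face: F′ = F + V = 8.

8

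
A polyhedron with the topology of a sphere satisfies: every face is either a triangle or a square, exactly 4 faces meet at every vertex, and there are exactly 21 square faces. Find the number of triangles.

Let x be the number of triangles; then F = 21 + x.
Edge–face incidences: 2E = 4·21 + 3·x = 84 + 3x.
Every vertex has degree 4, so 4V = 2E.
Euler: V − E + F = 2 ⇒ (2E)/4 − E + (21 + x) = 2.
Multiply by 8: 2·(2E) − 4·(2E) + 8·(21 + x) = 16, i.e. 168 + 8x − 2·(84 + 3x) = 16.
Collecting terms: 2x = 16, so x = 8.
Then 2E = 84 + 3·8 = 108, so E = 54, V = 2E/4 = 27, F = 21 + 8 = 29.

8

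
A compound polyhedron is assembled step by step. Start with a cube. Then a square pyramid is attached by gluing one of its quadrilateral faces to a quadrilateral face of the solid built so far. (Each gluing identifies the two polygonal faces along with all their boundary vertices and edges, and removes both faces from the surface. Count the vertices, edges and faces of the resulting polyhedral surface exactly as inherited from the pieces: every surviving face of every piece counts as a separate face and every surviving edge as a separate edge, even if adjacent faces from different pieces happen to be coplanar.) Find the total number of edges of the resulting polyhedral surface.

16

A cube: V=8, E=12, F=6.
Attach a square pyramid (V=5, E=8, F=5) along a 4-gon: merge 4 vertices and 4 edges, delete both glued faces → V=9, E=16, F=9.
Check: V − E + F = 9 − 16 + 9 = 2.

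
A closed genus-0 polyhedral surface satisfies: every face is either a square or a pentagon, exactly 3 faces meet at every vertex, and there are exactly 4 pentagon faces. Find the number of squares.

4

Let x be the number of squares; then F = 4 + x.
Edge–face incidences: 2E = 5·4 + 4·x = 20 + 4x.
Every vertex has degree 3, so 3V = 2E.
Euler: V − E + F = 2 ⇒ (2E)/3 − E + (4 + x) = 2.
Multiply by 6: 2·(2E) − 3·(2E) + 6·(4 + x) = 12, i.e. 24 + 6x − (20 + 4x) = 12.
Collecting terms: 2x + 4 = 12, so 2x = 8, so x = 4.
Then 2E = 20 + 4·4 = 36, so E = 18, V = 2E/3 = 12, F = 4 + 4 = 8.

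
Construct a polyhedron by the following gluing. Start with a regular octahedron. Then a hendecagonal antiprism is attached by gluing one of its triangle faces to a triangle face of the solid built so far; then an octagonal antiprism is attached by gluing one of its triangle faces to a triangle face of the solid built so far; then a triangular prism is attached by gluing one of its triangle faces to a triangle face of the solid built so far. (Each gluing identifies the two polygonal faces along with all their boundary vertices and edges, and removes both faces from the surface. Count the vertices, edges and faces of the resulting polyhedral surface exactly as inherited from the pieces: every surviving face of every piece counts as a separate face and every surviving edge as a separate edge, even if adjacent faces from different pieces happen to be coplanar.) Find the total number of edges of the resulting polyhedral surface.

A regular octahedron: V=6, E=12, F=8.
Attach a hendecagonal antiprism (V=22, E=44, F=24) along a 3-gon: merge 3 vertices and 3 edges, delete both glued faces → V=25, E=53, F=30.
Attach an octagonal antiprism (V=16, E=32, F=18) along a 3-gon: merge 3 vertices and 3 edges, delete both glued faces → V=38, E=82, F=46.
Attach a triangular prism (V=6, E=9, F=5) along a 3-gon: merge 3 vertices and 3 edges, delete both glued faces → V=41, E=88, F=49.
Check: V − E + F = 41 − 88 + 49 = 2.

88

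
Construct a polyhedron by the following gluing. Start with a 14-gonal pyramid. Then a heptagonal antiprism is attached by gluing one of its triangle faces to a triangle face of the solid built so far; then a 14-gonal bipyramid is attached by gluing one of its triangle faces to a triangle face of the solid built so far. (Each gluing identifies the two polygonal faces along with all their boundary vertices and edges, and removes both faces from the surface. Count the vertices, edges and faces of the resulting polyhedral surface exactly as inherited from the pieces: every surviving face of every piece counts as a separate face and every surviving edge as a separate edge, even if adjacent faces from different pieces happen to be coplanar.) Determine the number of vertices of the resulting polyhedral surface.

A 14-gonal pyramid: V=15, E=28, F=15.
Attach a heptagonal antiprism (V=14, E=28, F=16) along a 3-gon: merge 3 vertices and 3 edges, delete both glued faces → V=26, E=53, F=29.
Attach a 14-gonal bipyramid (V=16, E=42, F=28) along a 3-gon: merge 3 vertices and 3 edges, delete both glued faces → V=39, E=92, F=55.
Check: V − E + F = 39 − 92 + 55 = 2.

39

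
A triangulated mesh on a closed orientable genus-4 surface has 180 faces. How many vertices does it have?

χ = 2 − 2·4 = -6, and every face is a triangle so 3F = 2E.
E = 3·180/2 = 270. Then V = -6 + E − F = -6 + 270 − 180 = 84.

84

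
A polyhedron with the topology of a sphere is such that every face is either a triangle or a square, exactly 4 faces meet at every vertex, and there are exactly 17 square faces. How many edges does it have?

46

Let x be the number of triangles; then F = 17 + x.
Edge–face incidences: 2E = 4·17 + 3·x = 68 + 3x.
Every vertex has degree 4, so 4V = 2E.
Euler: V − E + F = 2 ⇒ (2E)/4 − E + (17 + x) = 2.
Multiply by 8: 2·(2E) − 4·(2E) + 8·(17 + x) = 16, i.e. 136 + 8x − 2·(68 + 3x) = 16.
Collecting terms: 2x = 16, so x = 8.
Then 2E = 68 + 3·8 = 92, so E = 46, V = 2E/4 = 23, F = 17 + 8 = 25.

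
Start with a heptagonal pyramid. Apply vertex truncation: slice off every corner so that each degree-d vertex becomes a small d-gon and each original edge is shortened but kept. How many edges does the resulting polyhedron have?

42

The base solid has V = 8, E = 14, F = 8.
Truncation replaces each original edge-end by a new vertex, so V′ = 2E = 28.
Each original edge survives, and each old vertex of degree d contributes d new edges; summing degrees gives Σd = 2E, so E′ = E + 2E = 3E = 42.
Each original face survives and each original vertex becomes one new face: F′ = F + V = 16.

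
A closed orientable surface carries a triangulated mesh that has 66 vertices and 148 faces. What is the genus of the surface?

5

Every face is a triangle, so 2E = 3·148 = 444, giving E = 222.
χ = V − E + F = 66 − 222 + 148 = -8.
For a closed orientable surface χ = 2 − 2g, so g = (2 − (-8))/2 = 5.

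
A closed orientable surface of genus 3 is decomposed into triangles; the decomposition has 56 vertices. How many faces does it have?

120

χ = 2 − 2·3 = -4, and every face is a triangle so 3F = 2E.
V − E + F = -4 with E = 3F/2 gives 56 − (3/2 − 1)·F = -4, so F = 120 and E = 180.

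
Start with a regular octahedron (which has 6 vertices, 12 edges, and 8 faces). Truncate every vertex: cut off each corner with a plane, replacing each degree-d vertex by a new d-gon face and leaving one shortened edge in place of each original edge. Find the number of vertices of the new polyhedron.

Truncation replaces each original edge-end by a new vertex, so V′ = 2E = 24.
Each original edge survives, and each old vertex of degree d contributes d new edges; summing degrees gives Σd = 2E, so E′ = E + 2E = 3E = 36.
Each original face survives and each original vertex becomes one new face: F′ = F + V = 14.

24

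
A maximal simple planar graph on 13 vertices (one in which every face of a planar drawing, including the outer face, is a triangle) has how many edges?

33

In a plane triangulation 3F = 2E and V − E + F = 2, so E = 3V − 6 = 3·13 − 6 = 33.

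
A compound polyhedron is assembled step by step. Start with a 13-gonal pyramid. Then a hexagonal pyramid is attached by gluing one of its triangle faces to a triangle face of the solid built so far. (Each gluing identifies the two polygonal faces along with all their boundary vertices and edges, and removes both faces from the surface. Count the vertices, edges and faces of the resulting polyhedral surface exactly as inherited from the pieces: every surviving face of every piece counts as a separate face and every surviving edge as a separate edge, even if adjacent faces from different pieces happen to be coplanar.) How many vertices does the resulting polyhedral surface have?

A 13-gonal pyramid: V=14, E=26, F=14.
Attach a hexagonal pyramid (V=7, E=12, F=7) along a 3-gon: merge 3 vertices and 3 edges, delete both glued faces → V=18, E=35, F=19.
Check: V − E + F = 18 − 35 + 19 = 2.

18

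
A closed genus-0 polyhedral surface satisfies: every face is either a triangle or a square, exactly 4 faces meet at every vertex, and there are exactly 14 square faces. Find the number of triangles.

Let x be the number of triangles; then F = 14 + x.
Edge–face incidences: 2E = 4·14 + 3·x = 56 + 3x.
Every vertex has degree 4, so 4V = 2E.
Euler: V − E + F = 2 ⇒ (2E)/4 − E + (14 + x) = 2.
Multiply by 8: 2·(2E) − 4·(2E) + 8·(14 + x) = 16, i.e. 112 + 8x − 2·(56 + 3x) = 16.
Collecting terms: 2x = 16, so x = 8.
Then 2E = 56 + 3·8 = 80, so E = 40, V = 2E/4 = 20, F = 14 + 8 = 22.

8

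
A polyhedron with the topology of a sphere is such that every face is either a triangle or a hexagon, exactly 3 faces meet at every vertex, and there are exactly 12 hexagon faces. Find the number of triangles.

Let x be the number of triangles; then F = 12 + x.
Edge–face incidences: 2E = 6·12 + 3·x = 72 + 3x.
Every vertex has degree 3, so 3V = 2E.
Euler: V − E + F = 2 ⇒ (2E)/3 − E + (12 + x) = 2.
Multiply by 6: 2·(2E) − 3·(2E) + 6·(12 + x) = 12, i.e. 72 + 6x − (72 + 3x) = 12.
Collecting terms: 3x = 12, so x = 4.
Then 2E = 72 + 3·4 = 84, so E = 42, V = 2E/3 = 28, F = 12 + 4 = 16.

4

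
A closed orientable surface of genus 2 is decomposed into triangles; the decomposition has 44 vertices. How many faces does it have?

92

χ = 2 − 2·2 = -2, and every face is a triangle so 3F = 2E.
V − E + F = -2 with E = 3F/2 gives 44 − (3/2 − 1)·F = -2, so F = 92 and E = 138.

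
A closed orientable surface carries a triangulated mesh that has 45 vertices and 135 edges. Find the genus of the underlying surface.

1

Every face is a triangle and each edge borders two faces, so 3F = 2·135, giving F = 90.
χ = V − E + F = 45 − 135 + 90 = 0.
For a closed orientable surface χ = 2 − 2g, so g = (2 − (0))/2 = 1.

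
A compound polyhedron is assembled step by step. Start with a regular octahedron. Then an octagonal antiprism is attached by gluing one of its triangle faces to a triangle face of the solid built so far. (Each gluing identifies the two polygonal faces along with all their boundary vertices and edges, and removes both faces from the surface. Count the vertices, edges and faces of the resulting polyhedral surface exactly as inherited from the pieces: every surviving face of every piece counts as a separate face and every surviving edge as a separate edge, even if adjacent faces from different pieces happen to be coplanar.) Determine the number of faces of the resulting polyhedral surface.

A regular octahedron: V=6, E=12, F=8.
Attach an octagonal antiprism (V=16, E=32, F=18) along a 3-gon: merge 3 vertices and 3 edges, delete both glued faces → V=19, E=41, F=24.
Check: V − E + F = 19 − 41 + 24 = 2.

24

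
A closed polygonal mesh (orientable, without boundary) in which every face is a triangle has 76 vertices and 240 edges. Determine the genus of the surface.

Every face is a triangle and each edge borders two faces, so 3F = 2·240, giving F = 160.
χ = V − E + F = 76 − 240 + 160 = -4.
For a closed orientable surface χ = 2 − 2g, so g = (2 − (-4))/2 = 3.

3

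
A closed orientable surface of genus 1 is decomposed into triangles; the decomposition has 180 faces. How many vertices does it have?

90

χ = 2 − 2·1 = 0, and every face is a triangle so 3F = 2E.
E = 3·180/2 = 270. Then V = 0 + E − F = 0 + 270 − 180 = 90.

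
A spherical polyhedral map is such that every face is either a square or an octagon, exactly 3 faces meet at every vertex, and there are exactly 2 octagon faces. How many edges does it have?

Let x be the number of squares; then F = 2 + x.
Edge–face incidences: 2E = 8·2 + 4·x = 16 + 4x.
Every vertex has degree 3, so 3V = 2E.
Euler: V − E + F = 2 ⇒ (2E)/3 − E + (2 + x) = 2.
Multiply by 6: 2·(2E) − 3·(2E) + 6·(2 + x) = 12, i.e. 12 + 6x − (16 + 4x) = 12.
Collecting terms: 2x − 4 = 12, so 2x = 16, so x = 8.
Then 2E = 16 + 4·8 = 48, so E = 24, V = 2E/3 = 16, F = 2 + 8 = 10.

24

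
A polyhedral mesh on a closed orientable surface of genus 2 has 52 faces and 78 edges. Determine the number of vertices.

24

For a closed orientable surface of genus 2, χ = 2 − 2·2 = -2.
V = -2 + E − F = -2 + 78 − 52 = 24.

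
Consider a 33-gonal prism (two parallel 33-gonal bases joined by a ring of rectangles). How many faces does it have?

A prism on an n-gon has two n-gon bases and n rectangular sides: V = 2·33 = 66, E = 3·33 = 99, F = 33 + 2 = 35.

35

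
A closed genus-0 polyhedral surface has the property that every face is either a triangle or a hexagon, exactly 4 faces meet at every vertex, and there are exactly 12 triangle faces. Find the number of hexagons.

Let x be the number of hexagons; then F = 12 + x.
Edge–face incidences: 2E = 3·12 + 6·x = 36 + 6x.
Every vertex has degree 4, so 4V = 2E.
Euler: V − E + F = 2 ⇒ (2E)/4 − E + (12 + x) = 2.
Multiply by 8: 2·(2E) − 4·(2E) + 8·(12 + x) = 16, i.e. 96 + 8x − 2·(36 + 6x) = 16.
Collecting terms: −4x + 24 = 16, so −4x = −8, so x = 2.
Then 2E = 36 + 6·2 = 48, so E = 24, V = 2E/4 = 12, F = 12 + 2 = 14.

2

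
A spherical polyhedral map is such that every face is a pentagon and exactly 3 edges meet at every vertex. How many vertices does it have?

Each face has 5 edges and each edge borders two faces, so 2E = 5F.
Each vertex has degree 3, so 3V = 2E and hence V = 5F/3.
Euler: V − E + F = 2 ⇒ (5F/3) − (5F/2) + F = 2.
Multiply by 6: (10 − 15 + 6)F = 12, i.e. 1F = 12.
So F = 12, E = 5·12/2 = 30, V = 5·12/3 = 20.

20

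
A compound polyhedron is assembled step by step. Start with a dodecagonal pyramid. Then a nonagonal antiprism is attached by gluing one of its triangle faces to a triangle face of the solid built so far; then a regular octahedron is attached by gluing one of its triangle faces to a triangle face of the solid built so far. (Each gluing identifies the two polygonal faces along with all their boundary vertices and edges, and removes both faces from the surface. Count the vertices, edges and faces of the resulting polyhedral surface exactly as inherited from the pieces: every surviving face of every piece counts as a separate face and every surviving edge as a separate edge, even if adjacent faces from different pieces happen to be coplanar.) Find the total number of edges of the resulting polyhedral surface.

A dodecagonal pyramid: V=13, E=24, F=13.
Attach a nonagonal antiprism (V=18, E=36, F=20) along a 3-gon: merge 3 vertices and 3 edges, delete both glued faces → V=28, E=57, F=31.
Attach a regular octahedron (V=6, E=12, F=8) along a 3-gon: merge 3 vertices and 3 edges, delete both glued faces → V=31, E=66, F=37.
Check: V − E + F = 31 − 66 + 37 = 2.

66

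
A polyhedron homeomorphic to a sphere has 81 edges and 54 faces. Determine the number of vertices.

29

Here V − E + F = 2.
V = 2 + E − F = 2 + 81 − 54 = 29.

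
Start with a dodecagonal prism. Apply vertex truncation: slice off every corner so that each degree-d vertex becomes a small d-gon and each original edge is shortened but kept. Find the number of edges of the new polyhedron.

The base solid has V = 24, E = 36, F = 14.
Truncation replaces each original edge-end by a new vertex, so V′ = 2E = 72.
Each original edge survives, and each old vertex of degree d contributes d new edges; summing degrees gives Σd = 2E, so E′ = E + 2E = 3E = 108.
Each original face survives and each original vertex becomes one new face: F′ = F + V = 38.

108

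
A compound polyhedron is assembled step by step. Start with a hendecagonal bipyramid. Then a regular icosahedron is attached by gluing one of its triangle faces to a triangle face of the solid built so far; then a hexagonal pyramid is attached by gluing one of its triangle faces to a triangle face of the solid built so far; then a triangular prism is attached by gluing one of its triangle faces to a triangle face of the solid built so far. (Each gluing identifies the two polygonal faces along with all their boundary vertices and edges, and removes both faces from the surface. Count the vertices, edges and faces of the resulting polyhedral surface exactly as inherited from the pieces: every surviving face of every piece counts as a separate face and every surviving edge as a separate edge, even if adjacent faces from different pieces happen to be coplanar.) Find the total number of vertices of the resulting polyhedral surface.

A hendecagonal bipyramid: V=13, E=33, F=22.
Attach a regular icosahedron (V=12, E=30, F=20) along a 3-gon: merge 3 vertices and 3 edges, delete both glued faces → V=22, E=60, F=40.
Attach a hexagonal pyramid (V=7, E=12, F=7) along a 3-gon: merge 3 vertices and 3 edges, delete both glued faces → V=26, E=69, F=45.
Attach a triangular prism (V=6, E=9, F=5) along a 3-gon: merge 3 vertices and 3 edges, delete both glued faces → V=29, E=75, F=48.
Check: V − E + F = 29 − 75 + 48 = 2.

29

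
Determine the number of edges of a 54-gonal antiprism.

216

An antiprism on an n-gon has two n-gon caps and 2n triangles: V = 2·54 = 108, E = 4·54 = 216, F = 2·54 + 2 = 110.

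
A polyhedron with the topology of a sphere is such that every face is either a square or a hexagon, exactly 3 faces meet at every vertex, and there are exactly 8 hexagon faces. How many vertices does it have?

24

Let x be the number of squares; then F = 8 + x.
Edge–face incidences: 2E = 6·8 + 4·x = 48 + 4x.
Every vertex has degree 3, so 3V = 2E.
Euler: V − E + F = 2 ⇒ (2E)/3 − E + (8 + x) = 2.
Multiply by 6: 2·(2E) − 3·(2E) + 6·(8 + x) = 12, i.e. 48 + 6x − (48 + 4x) = 12.
Collecting terms: 2x = 12, so x = 6.
Then 2E = 48 + 4·6 = 72, so E = 36, V = 2E/3 = 24, F = 8 + 6 = 14.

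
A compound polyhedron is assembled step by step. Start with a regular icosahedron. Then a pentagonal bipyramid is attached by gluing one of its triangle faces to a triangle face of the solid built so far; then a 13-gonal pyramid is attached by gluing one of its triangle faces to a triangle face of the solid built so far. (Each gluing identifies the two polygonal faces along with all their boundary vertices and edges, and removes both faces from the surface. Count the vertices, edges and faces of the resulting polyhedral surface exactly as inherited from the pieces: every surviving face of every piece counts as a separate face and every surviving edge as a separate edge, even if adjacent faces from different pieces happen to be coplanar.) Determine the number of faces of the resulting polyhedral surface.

A regular icosahedron: V=12, E=30, F=20.
Attach a pentagonal bipyramid (V=7, E=15, F=10) along a 3-gon: merge 3 vertices and 3 edges, delete both glued faces → V=16, E=42, F=28.
Attach a 13-gonal pyramid (V=14, E=26, F=14) along a 3-gon: merge 3 vertices and 3 edges, delete both glued faces → V=27, E=65, F=40.
Check: V − E + F = 27 − 65 + 40 = 2.

40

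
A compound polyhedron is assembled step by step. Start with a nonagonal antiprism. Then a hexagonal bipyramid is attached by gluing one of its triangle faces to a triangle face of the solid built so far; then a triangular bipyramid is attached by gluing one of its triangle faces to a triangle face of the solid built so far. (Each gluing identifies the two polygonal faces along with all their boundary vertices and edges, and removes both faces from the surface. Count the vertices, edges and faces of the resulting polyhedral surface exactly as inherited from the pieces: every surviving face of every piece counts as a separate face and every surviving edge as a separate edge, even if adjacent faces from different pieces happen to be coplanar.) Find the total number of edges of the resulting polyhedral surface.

57

A nonagonal antiprism: V=18, E=36, F=20.
Attach a hexagonal bipyramid (V=8, E=18, F=12) along a 3-gon: merge 3 vertices and 3 edges, delete both glued faces → V=23, E=51, F=30.
Attach a triangular bipyramid (V=5, E=9, F=6) along a 3-gon: merge 3 vertices and 3 edges, delete both glued faces → V=25, E=57, F=34.
Check: V − E + F = 25 − 57 + 34 = 2.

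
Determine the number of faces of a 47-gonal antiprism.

96

An antiprism on an n-gon has two n-gon caps and 2n triangles: V = 2·47 = 94, E = 4·47 = 188, F = 2·47 + 2 = 96.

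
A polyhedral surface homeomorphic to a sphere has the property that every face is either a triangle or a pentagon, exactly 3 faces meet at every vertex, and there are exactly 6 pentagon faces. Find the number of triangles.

2

Let x be the number of triangles; then F = 6 + x.
Edge–face incidences: 2E = 5·6 + 3·x = 30 + 3x.
Every vertex has degree 3, so 3V = 2E.
Euler: V − E + F = 2 ⇒ (2E)/3 − E + (6 + x) = 2.
Multiply by 6: 2·(2E) − 3·(2E) + 6·(6 + x) = 12, i.e. 36 + 6x − (30 + 3x) = 12.
Collecting terms: 3x + 6 = 12, so 3x = 6, so x = 2.
Then 2E = 30 + 3·2 = 36, so E = 18, V = 2E/3 = 12, F = 6 + 2 = 8.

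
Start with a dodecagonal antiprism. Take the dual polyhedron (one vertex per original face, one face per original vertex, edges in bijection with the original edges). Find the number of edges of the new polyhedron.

48

The base solid has V = 24, E = 48, F = 26.
The dual swaps V and F and preserves E: V′ = F = 26, E′ = E = 48, F′ = V = 24.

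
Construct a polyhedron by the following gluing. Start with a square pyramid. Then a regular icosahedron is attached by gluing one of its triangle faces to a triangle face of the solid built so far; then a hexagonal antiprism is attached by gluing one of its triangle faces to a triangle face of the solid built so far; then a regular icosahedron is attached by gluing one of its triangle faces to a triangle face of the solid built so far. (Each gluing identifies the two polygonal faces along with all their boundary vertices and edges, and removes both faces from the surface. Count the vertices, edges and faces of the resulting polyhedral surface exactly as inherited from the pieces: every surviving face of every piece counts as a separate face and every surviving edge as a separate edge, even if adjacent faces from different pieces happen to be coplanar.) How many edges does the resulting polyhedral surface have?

83

A square pyramid: V=5, E=8, F=5.
Attach a regular icosahedron (V=12, E=30, F=20) along a 3-gon: merge 3 vertices and 3 edges, delete both glued faces → V=14, E=35, F=23.
Attach a hexagonal antiprism (V=12, E=24, F=14) along a 3-gon: merge 3 vertices and 3 edges, delete both glued faces → V=23, E=56, F=35.
Attach a regular icosahedron (V=12, E=30, F=20) along a 3-gon: merge 3 vertices and 3 edges, delete both glued faces → V=32, E=83, F=53.
Check: V − E + F = 32 − 83 + 53 = 2.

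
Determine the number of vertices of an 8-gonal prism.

16

A prism on an n-gon has two n-gon bases and n rectangular sides: V = 2·8 = 16, E = 3·8 = 24, F = 8 + 2 = 10.
Check: V − E + F = 16 − 24 + 10 = 2.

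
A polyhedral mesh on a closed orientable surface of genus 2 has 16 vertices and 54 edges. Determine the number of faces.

36

For a closed orientable surface of genus 2, χ = 2 − 2·2 = -2.
F = -2 − V + E = -2 − 16 + 54 = 36.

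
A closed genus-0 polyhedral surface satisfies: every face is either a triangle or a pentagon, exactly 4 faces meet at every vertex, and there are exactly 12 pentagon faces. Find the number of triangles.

20

Let x be the number of triangles; then F = 12 + x.
Edge–face incidences: 2E = 5·12 + 3·x = 60 + 3x.
Every vertex has degree 4, so 4V = 2E.
Euler: V − E + F = 2 ⇒ (2E)/4 − E + (12 + x) = 2.
Multiply by 8: 2·(2E) − 4·(2E) + 8·(12 + x) = 16, i.e. 96 + 8x − 2·(60 + 3x) = 16.
Collecting terms: 2x − 24 = 16, so 2x = 40, so x = 20.
Then 2E = 60 + 3·20 = 120, so E = 60, V = 2E/4 = 30, F = 12 + 20 = 32.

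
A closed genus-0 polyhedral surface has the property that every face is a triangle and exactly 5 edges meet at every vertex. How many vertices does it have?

Each face has 3 edges and each edge borders two faces, so 2E = 3F.
Each vertex has degree 5, so 5V = 2E and hence V = 3F/5.
Euler: V − E + F = 2 ⇒ (3F/5) − (3F/2) + F = 2.
Multiply by 10: (6 − 15 + 10)F = 20, i.e. 1F = 20.
So F = 20, E = 3·20/2 = 30, V = 3·20/5 = 12.

12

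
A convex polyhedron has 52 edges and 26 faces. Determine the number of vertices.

28

Here V − E + F = 2.
V = 2 + E − F = 2 + 52 − 26 = 28.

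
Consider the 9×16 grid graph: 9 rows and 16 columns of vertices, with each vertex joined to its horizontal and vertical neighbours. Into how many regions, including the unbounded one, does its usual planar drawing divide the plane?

121

The grid has V = 9·16 = 144 vertices and E = 9·15 + 16·8 = 263 edges.
F = 2 − V + E = 2 − 144 + 263 = 121.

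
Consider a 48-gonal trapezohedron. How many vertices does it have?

The n-trapezohedron (dual of the n-antiprism) has V = 2·48 + 2 = 98, E = 4·48 = 192, F = 2·48 = 96.

98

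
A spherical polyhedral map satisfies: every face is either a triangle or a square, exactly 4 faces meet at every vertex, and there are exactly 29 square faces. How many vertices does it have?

Let x be the number of triangles; then F = 29 + x.
Edge–face incidences: 2E = 4·29 + 3·x = 116 + 3x.
Every vertex has degree 4, so 4V = 2E.
Euler: V − E + F = 2 ⇒ (2E)/4 − E + (29 + x) = 2.
Multiply by 8: 2·(2E) − 4·(2E) + 8·(29 + x) = 16, i.e. 232 + 8x − 2·(116 + 3x) = 16.
Collecting terms: 2x = 16, so x = 8.
Then 2E = 116 + 3·8 = 140, so E = 70, V = 2E/4 = 35, F = 29 + 8 = 37.

35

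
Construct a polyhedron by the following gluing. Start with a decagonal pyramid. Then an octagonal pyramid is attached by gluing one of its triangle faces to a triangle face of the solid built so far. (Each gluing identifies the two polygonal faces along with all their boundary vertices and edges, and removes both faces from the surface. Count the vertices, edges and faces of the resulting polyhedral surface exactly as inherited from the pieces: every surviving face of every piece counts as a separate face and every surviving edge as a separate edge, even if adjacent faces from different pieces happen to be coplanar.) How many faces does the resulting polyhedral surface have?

18

A decagonal pyramid: V=11, E=20, F=11.
Attach an octagonal pyramid (V=9, E=16, F=9) along a 3-gon: merge 3 vertices and 3 edges, delete both glued faces → V=17, E=33, F=18.
Check: V − E + F = 17 − 33 + 18 = 2.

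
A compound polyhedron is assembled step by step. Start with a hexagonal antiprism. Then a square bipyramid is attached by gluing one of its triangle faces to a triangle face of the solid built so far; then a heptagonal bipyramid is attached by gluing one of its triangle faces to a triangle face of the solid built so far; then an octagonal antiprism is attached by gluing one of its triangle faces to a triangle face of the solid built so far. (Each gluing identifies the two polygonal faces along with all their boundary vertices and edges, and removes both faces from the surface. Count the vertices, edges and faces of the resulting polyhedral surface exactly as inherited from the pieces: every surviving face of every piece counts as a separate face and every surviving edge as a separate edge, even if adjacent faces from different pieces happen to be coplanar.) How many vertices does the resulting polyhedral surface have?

34

A hexagonal antiprism: V=12, E=24, F=14.
Attach a square bipyramid (V=6, E=12, F=8) along a 3-gon: merge 3 vertices and 3 edges, delete both glued faces → V=15, E=33, F=20.
Attach a heptagonal bipyramid (V=9, E=21, F=14) along a 3-gon: merge 3 vertices and 3 edges, delete both glued faces → V=21, E=51, F=32.
Attach an octagonal antiprism (V=16, E=32, F=18) along a 3-gon: merge 3 vertices and 3 edges, delete both glued faces → V=34, E=80, F=48.
Check: V − E + F = 34 − 80 + 48 = 2.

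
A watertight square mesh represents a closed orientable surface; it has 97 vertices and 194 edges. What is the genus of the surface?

Every face is a square and each edge borders two faces, so 4F = 2·194, giving F = 97.
χ = V − E + F = 97 − 194 + 97 = 0.
For a closed orientable surface χ = 2 − 2g, so g = (2 − (0))/2 = 1.

1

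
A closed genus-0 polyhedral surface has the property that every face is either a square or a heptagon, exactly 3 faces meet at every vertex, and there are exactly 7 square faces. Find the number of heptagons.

2

Let x be the number of heptagons; then F = 7 + x.
Edge–face incidences: 2E = 4·7 + 7·x = 28 + 7x.
Every vertex has degree 3, so 3V = 2E.
Euler: V − E + F = 2 ⇒ (2E)/3 − E + (7 + x) = 2.
Multiply by 6: 2·(2E) − 3·(2E) + 6·(7 + x) = 12, i.e. 42 + 6x − (28 + 7x) = 12.
Collecting terms: −x + 14 = 12, so −x = −2, so x = 2.
Then 2E = 28 + 7·2 = 42, so E = 21, V = 2E/3 = 14, F = 7 + 2 = 9.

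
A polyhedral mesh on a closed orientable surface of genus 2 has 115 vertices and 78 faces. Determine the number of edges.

For a closed orientable surface of genus 2, χ = 2 − 2·2 = -2.
E = V + F − (-2) = 115 + 78 − (-2) = 195.

195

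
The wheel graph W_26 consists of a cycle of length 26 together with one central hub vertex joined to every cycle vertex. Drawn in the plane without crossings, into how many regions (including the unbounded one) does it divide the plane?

W_26 has V = 26 + 1 = 27 vertices and E = 2·26 = 52 edges.
By Euler's formula F = 2 − V + E = 2 − 27 + 52 = 27.

27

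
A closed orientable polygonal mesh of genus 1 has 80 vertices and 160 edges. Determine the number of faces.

80

For a closed orientable surface of genus 1, χ = 2 − 2·1 = 0.
F = 0 − V + E = 0 − 80 + 160 = 80.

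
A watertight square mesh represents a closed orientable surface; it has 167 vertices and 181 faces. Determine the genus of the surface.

Every face is a square, so 2E = 4·181 = 724, giving E = 362.
χ = V − E + F = 167 − 362 + 181 = -14.
For a closed orientable surface χ = 2 − 2g, so g = (2 − (-14))/2 = 8.

8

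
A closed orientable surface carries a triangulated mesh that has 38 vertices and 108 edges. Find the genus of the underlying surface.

Every face is a triangle and each edge borders two faces, so 3F = 2·108, giving F = 72.
χ = V − E + F = 38 − 108 + 72 = 2.
For a closed orientable surface χ = 2 − 2g, so g = (2 − (2))/2 = 0.

0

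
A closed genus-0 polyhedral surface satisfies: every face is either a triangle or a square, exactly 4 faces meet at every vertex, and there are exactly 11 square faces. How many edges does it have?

34

Let x be the number of triangles; then F = 11 + x.
Edge–face incidences: 2E = 4·11 + 3·x = 44 + 3x.
Every vertex has degree 4, so 4V = 2E.
Euler: V − E + F = 2 ⇒ (2E)/4 − E + (11 + x) = 2.
Multiply by 8: 2·(2E) − 4·(2E) + 8·(11 + x) = 16, i.e. 88 + 8x − 2·(44 + 3x) = 16.
Collecting terms: 2x = 16, so x = 8.
Then 2E = 44 + 3·8 = 68, so E = 34, V = 2E/4 = 17, F = 11 + 8 = 19.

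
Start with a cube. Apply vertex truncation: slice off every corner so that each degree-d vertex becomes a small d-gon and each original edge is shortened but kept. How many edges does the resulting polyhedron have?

The base solid has V = 8, E = 12, F = 6.
Truncation replaces each original edge-end by a new vertex, so V′ = 2E = 24.
Each original edge survives, and each old vertex of degree d contributes d new edges; summing degrees gives Σd = 2E, so E′ = E + 2E = 3E = 36.
Each original face survives and each original vertex becomes one new face: F′ = F + V = 14.

36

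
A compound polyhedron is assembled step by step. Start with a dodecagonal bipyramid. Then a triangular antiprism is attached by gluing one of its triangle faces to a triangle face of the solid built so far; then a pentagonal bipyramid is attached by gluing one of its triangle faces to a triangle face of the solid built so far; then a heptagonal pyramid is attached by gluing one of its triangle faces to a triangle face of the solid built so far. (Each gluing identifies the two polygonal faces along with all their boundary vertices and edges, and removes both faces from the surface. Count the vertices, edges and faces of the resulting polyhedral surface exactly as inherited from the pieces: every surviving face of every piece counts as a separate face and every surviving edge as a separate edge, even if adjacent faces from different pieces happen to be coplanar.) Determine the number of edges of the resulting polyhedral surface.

A dodecagonal bipyramid: V=14, E=36, F=24.
Attach a triangular antiprism (V=6, E=12, F=8) along a 3-gon: merge 3 vertices and 3 edges, delete both glued faces → V=17, E=45, F=30.
Attach a pentagonal bipyramid (V=7, E=15, F=10) along a 3-gon: merge 3 vertices and 3 edges, delete both glued faces → V=21, E=57, F=38.
Attach a heptagonal pyramid (V=8, E=14, F=8) along a 3-gon: merge 3 vertices and 3 edges, delete both glued faces → V=26, E=68, F=44.
Check: V − E + F = 26 − 68 + 44 = 2.

68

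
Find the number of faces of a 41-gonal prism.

A prism on an n-gon has two n-gon bases and n rectangular sides: V = 2·41 = 82, E = 3·41 = 123, F = 41 + 2 = 43.

43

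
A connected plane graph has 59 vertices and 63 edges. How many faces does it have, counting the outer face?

6

Euler's formula for a connected plane graph: V − E + F = 2, so F = 2 − 59 + 63 = 6.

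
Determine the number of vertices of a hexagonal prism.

A prism on an n-gon has two n-gon bases and n rectangular sides: V = 2·6 = 12, E = 3·6 = 18, F = 6 + 2 = 8.

12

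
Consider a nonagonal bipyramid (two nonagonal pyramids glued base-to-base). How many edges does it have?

27

A bipyramid over an n-gon has 2n triangular faces and n + 2 vertices: V = 9 + 2 = 11, E = 3·9 = 27, F = 2·9 = 18.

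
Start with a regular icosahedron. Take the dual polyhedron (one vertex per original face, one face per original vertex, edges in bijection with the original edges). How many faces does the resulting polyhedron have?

The base solid has V = 12, E = 30, F = 20.
The dual swaps V and F and preserves E: V′ = F = 20, E′ = E = 30, F′ = V = 12.

12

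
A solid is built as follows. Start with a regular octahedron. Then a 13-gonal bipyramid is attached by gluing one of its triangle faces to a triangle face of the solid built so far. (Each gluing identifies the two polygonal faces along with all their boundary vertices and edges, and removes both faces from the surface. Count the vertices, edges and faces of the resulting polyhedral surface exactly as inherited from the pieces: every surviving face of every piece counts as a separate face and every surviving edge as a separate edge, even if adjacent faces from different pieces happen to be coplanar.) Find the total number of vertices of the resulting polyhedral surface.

A regular octahedron: V=6, E=12, F=8.
Attach a 13-gonal bipyramid (V=15, E=39, F=26) along a 3-gon: merge 3 vertices and 3 edges, delete both glued faces → V=18, E=48, F=32.
Check: V − E + F = 18 − 48 + 32 = 2.

18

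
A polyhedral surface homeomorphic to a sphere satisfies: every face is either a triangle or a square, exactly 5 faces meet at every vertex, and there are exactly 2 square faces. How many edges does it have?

40

Let x be the number of triangles; then F = 2 + x.
Edge–face incidences: 2E = 4·2 + 3·x = 8 + 3x.
Every vertex has degree 5, so 5V = 2E.
Euler: V − E + F = 2 ⇒ (2E)/5 − E + (2 + x) = 2.
Multiply by 10: 2·(2E) − 5·(2E) + 10·(2 + x) = 20, i.e. 20 + 10x − 3·(8 + 3x) = 20.
Collecting terms: x − 4 = 20, so x = 24.
Then 2E = 8 + 3·24 = 80, so E = 40, V = 2E/5 = 16, F = 2 + 24 = 26.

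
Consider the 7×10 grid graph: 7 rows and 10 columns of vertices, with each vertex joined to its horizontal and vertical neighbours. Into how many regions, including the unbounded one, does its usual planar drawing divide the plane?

The grid has V = 7·10 = 70 vertices and E = 7·9 + 10·6 = 123 edges.
F = 2 − V + E = 2 − 70 + 123 = 55.

55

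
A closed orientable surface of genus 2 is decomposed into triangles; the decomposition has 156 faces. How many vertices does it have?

χ = 2 − 2·2 = -2, and every face is a triangle so 3F = 2E.
E = 3·156/2 = 234. Then V = -2 + E − F = -2 + 234 − 156 = 76.

76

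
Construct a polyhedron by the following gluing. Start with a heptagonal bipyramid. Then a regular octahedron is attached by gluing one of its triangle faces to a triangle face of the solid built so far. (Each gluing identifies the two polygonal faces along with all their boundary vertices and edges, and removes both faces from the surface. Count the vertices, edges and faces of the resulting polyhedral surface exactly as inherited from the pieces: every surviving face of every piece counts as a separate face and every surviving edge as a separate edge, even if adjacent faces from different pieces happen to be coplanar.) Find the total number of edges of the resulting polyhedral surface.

30

A heptagonal bipyramid: V=9, E=21, F=14.
Attach a regular octahedron (V=6, E=12, F=8) along a 3-gon: merge 3 vertices and 3 edges, delete both glued faces → V=12, E=30, F=20.
Check: V − E + F = 12 − 30 + 20 = 2.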